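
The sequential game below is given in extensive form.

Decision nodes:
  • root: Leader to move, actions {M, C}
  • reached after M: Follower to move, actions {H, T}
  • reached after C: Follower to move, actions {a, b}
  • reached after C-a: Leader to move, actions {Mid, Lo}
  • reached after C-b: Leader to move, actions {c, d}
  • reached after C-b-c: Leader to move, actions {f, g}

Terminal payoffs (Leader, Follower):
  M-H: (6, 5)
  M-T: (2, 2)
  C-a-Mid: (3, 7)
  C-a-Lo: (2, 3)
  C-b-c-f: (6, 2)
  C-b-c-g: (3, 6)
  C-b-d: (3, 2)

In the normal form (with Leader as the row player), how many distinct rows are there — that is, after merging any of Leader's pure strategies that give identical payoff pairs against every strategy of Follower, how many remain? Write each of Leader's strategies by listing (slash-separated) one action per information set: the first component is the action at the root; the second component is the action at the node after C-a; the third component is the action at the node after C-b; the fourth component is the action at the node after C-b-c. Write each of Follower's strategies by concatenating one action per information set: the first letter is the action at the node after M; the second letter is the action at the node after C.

7

Leader has 16 pure strategies: M/Mid/c/f, M/Mid/c/g, M/Mid/d/f, M/Mid/d/g, M/Lo/c/f, M/Lo/c/g, M/Lo/d/f, M/Lo/d/g, C/Mid/c/f, C/Mid/c/g, C/Mid/d/f, C/Mid/d/g, C/Lo/c/f, C/Lo/c/g, C/Lo/d/f, C/Lo/d/g. Columns: Ha, Hb, Ta, Tb.
{M/Mid/c/f, M/Mid/c/g, M/Mid/d/f, M/Mid/d/g, M/Lo/c/f, M/Lo/c/g, M/Lo/d/f, M/Lo/d/g} → row (6,5) (6,5) (2,2) (2,2)
{C/Mid/c/f} → row (3,7) (6,2) (3,7) (6,2)
{C/Mid/c/g} → row (3,7) (3,6) (3,7) (3,6)
{C/Mid/d/f, C/Mid/d/g} → row (3,7) (3,2) (3,7) (3,2)
{C/Lo/c/f} → row (2,3) (6,2) (2,3) (6,2)
{C/Lo/c/g} → row (2,3) (3,6) (2,3) (3,6)
{C/Lo/d/f, C/Lo/d/g} → row (2,3) (3,2) (2,3) (3,2)
That's 7 distinct rows out of 16 strategies.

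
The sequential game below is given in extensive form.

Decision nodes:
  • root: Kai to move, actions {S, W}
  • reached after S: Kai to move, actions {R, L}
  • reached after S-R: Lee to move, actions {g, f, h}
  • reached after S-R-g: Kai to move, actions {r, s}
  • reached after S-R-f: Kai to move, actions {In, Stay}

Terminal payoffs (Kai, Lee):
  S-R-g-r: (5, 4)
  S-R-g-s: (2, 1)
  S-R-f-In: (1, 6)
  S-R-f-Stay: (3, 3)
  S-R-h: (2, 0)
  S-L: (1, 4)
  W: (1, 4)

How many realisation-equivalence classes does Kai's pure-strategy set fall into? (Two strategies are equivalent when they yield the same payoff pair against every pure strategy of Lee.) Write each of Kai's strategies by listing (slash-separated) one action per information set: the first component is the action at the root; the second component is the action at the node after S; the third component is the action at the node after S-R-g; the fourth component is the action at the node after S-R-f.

Kai has 16 pure strategies: S/R/r/In, S/R/r/Stay, S/R/s/In, S/R/s/Stay, S/L/r/In, S/L/r/Stay, S/L/s/In, S/L/s/Stay, W/R/r/In, W/R/r/Stay, W/R/s/In, W/R/s/Stay, W/L/r/In, W/L/r/Stay, W/L/s/In, W/L/s/Stay. Columns: g, f, h.
{S/R/r/In} → row (5,4) (1,6) (2,0)
{S/R/r/Stay} → row (5,4) (3,3) (2,0)
{S/R/s/In} → row (2,1) (1,6) (2,0)
{S/R/s/Stay} → row (2,1) (3,3) (2,0)
{S/L/r/In, S/L/r/Stay, S/L/s/In, S/L/s/Stay, W/R/r/In, W/R/r/Stay, W/R/s/In, W/R/s/Stay, W/L/r/In, W/L/r/Stay, W/L/s/In, W/L/s/Stay} → row (1,4) (1,4) (1,4)
That's 5 distinct rows out of 16 strategies.

5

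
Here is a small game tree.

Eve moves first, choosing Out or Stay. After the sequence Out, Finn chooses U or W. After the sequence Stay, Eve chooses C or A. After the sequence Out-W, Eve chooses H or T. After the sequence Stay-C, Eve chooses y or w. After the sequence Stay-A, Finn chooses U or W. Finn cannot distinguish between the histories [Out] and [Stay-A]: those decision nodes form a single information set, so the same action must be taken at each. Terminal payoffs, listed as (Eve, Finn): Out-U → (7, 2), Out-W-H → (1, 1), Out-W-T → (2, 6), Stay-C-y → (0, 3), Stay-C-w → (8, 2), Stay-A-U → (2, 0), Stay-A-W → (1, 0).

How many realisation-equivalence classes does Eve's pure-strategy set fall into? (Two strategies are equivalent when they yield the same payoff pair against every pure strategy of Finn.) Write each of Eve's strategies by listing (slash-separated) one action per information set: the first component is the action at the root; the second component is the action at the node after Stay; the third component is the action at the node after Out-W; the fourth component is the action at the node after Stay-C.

5

Eve has 16 pure strategies: Out/C/H/y, Out/C/H/w, Out/C/T/y, Out/C/T/w, Out/A/H/y, Out/A/H/w, Out/A/T/y, Out/A/T/w, Stay/C/H/y, Stay/C/H/w, Stay/C/T/y, Stay/C/T/w, Stay/A/H/y, Stay/A/H/w, Stay/A/T/y, Stay/A/T/w. Columns: U, W.
{Out/C/H/y, Out/C/H/w, Out/A/H/y, Out/A/H/w} → row (7,2) (1,1)
{Out/C/T/y, Out/C/T/w, Out/A/T/y, Out/A/T/w} → row (7,2) (2,6)
{Stay/C/H/y, Stay/C/T/y} → row (0,3) (0,3)
{Stay/C/H/w, Stay/C/T/w} → row (8,2) (8,2)
{Stay/A/H/y, Stay/A/H/w, Stay/A/T/y, Stay/A/T/w} → row (2,0) (1,0)
That's 5 distinct rows out of 16 strategies.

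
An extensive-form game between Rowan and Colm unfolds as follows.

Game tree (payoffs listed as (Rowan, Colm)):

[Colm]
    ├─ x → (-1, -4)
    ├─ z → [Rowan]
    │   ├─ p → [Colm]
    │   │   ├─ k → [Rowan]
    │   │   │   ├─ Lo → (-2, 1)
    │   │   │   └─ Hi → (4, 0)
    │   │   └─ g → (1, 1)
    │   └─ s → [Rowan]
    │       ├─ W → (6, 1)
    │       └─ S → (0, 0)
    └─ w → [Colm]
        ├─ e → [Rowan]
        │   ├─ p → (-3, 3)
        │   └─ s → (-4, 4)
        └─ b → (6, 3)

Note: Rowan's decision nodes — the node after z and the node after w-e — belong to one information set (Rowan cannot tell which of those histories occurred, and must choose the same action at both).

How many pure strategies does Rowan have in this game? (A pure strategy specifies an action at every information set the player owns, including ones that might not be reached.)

8

Rowan owns the information set {z, w-e} with actions {p, s} — two choices.
Rowan owns the node after z-s with actions {W, S} — two choices.
Rowan owns the node after z-p-k with actions {Lo, Hi} — two choices.
A pure strategy fixes one action at each information set independently, so the count is the product 2 × 2 × 2 = 8.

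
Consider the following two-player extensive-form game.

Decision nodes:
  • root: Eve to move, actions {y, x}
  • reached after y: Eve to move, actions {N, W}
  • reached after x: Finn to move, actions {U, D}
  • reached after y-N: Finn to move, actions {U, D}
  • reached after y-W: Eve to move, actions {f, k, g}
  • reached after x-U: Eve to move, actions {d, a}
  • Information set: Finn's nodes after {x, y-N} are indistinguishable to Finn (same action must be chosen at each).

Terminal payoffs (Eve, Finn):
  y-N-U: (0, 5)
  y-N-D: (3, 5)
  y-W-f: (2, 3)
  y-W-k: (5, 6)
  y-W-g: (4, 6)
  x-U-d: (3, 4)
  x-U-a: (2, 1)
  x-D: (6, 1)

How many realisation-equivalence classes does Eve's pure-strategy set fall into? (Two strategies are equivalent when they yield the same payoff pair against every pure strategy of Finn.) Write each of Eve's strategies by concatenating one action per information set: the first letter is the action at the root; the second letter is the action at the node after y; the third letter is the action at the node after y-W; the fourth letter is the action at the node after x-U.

Eve has 24 pure strategies: yNfd, yNfa, yNkd, yNka, yNgd, yNga, yWfd, yWfa, yWkd, yWka, yWgd, yWga, xNfd, xNfa, xNkd, xNka, xNgd, xNga, xWfd, xWfa, xWkd, xWka, xWgd, xWga. Columns: U, D.
{yNfd, yNfa, yNkd, yNka, yNgd, yNga} → row (0,5) (3,5)
{yWfd, yWfa} → row (2,3) (2,3)
{yWkd, yWka} → row (5,6) (5,6)
{yWgd, yWga} → row (4,6) (4,6)
{xNfd, xNkd, xNgd, xWfd, xWkd, xWgd} → row (3,4) (6,1)
{xNfa, xNka, xNga, xWfa, xWka, xWga} → row (2,1) (6,1)
That's 6 distinct rows out of 24 strategies.

6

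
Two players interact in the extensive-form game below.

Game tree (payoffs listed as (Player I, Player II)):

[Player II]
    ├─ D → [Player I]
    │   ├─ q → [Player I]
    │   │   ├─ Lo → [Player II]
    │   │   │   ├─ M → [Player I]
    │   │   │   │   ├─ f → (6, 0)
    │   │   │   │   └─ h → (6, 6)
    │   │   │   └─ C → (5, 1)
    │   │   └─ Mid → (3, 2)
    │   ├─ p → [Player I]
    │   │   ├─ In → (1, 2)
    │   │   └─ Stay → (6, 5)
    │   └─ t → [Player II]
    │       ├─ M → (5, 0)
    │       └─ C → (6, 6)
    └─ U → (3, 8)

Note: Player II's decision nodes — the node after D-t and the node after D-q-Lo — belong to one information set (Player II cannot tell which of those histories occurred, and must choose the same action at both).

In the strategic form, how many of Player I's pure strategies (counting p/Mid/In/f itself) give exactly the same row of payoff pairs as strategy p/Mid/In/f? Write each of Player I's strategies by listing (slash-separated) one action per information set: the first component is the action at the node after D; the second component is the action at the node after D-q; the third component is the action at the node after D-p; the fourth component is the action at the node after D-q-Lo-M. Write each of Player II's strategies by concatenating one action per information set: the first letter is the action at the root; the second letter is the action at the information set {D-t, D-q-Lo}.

Row for p/Mid/In/f (columns DM, DC, UM, UC): (1,2) (1,2) (3,8) (3,8).
Under p/Mid/In/f, Player I's choice at the node after D-q and at the node after D-q-Lo-M can never be reached regardless of what Player II does, so varying those choices leaves every outcome unchanged.
Holding the reachable choices fixed and varying the unreachable ones freely already gives 2 × 2 = 4 equivalent strategies.
No other strategy reproduces this row, so those 4 are the full class: p/Lo/In/f, p/Lo/In/h, p/Mid/In/f, p/Mid/In/h.

4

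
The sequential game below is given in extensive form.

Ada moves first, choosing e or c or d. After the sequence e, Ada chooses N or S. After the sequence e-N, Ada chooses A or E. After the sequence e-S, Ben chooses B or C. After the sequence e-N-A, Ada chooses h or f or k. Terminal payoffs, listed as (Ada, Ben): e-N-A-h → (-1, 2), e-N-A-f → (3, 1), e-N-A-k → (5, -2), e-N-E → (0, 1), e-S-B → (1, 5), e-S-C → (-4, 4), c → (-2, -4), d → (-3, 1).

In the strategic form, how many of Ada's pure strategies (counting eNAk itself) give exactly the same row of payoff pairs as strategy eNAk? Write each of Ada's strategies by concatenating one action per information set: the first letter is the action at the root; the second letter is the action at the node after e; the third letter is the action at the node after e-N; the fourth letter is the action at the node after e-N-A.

1

Row for eNAk (columns B, C): (5,-2) (5,-2).
Every one of Ada's information sets is on the play path for some reply by Ben when Ada follows eNAk.
Changing the action at any of them therefore changes at least one column, so only eNAk itself gives this row.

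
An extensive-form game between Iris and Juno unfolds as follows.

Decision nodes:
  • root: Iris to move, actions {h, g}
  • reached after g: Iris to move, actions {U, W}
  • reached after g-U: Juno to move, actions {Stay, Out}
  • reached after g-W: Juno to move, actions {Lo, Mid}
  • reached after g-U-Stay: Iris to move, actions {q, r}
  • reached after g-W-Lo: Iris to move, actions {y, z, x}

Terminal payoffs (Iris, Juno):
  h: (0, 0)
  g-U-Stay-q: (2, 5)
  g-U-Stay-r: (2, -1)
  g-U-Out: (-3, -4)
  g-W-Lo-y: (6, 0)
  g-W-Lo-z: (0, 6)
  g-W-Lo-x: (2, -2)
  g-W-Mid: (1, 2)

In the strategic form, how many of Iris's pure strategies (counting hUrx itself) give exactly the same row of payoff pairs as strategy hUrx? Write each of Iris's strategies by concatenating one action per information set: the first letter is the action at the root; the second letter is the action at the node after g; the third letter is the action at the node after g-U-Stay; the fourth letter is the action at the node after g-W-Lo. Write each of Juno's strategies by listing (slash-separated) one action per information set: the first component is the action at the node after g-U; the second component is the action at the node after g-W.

Row for hUrx (columns Stay/Lo, Stay/Mid, Out/Lo, Out/Mid): (0,0) (0,0) (0,0) (0,0).
Under hUrx, Iris's choice at the node after g and at the node after g-U-Stay and at the node after g-W-Lo can never be reached regardless of what Juno does, so varying those choices leaves every outcome unchanged.
Holding the reachable choices fixed and varying the unreachable ones freely already gives 2 × 2 × 3 = 12 equivalent strategies.
No other strategy reproduces this row, so those 12 are the full class: hUqy, hUqz, hUqx, hUry, hUrz, hUrx, hWqy, hWqz, hWqx, hWry, hWrz, hWrx.

12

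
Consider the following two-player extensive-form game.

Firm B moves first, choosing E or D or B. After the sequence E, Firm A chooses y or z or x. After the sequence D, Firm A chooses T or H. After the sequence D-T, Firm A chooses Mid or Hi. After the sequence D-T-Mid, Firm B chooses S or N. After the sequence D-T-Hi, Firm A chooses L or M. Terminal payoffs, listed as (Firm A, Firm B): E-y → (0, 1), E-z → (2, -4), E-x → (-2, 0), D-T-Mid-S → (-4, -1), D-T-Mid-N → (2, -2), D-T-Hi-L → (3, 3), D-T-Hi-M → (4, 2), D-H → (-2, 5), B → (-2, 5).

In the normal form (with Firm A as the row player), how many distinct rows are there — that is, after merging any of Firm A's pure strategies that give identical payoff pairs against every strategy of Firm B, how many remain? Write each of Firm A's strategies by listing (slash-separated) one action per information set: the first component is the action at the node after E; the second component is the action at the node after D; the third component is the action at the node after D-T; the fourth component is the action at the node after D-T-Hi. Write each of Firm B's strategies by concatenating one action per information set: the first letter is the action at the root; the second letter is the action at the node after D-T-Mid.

12

Firm A has 24 pure strategies: y/T/Mid/L, y/T/Mid/M, y/T/Hi/L, y/T/Hi/M, y/H/Mid/L, y/H/Mid/M, y/H/Hi/L, y/H/Hi/M, z/T/Mid/L, z/T/Mid/M, z/T/Hi/L, z/T/Hi/M, z/H/Mid/L, z/H/Mid/M, z/H/Hi/L, z/H/Hi/M, x/T/Mid/L, x/T/Mid/M, x/T/Hi/L, x/T/Hi/M, x/H/Mid/L, x/H/Mid/M, x/H/Hi/L, x/H/Hi/M. Columns: ES, EN, DS, DN, BS, BN.
{y/T/Mid/L, y/T/Mid/M} → row (0,1) (0,1) (-4,-1) (2,-2) (-2,5) (-2,5)
{y/T/Hi/L} → row (0,1) (0,1) (3,3) (3,3) (-2,5) (-2,5)
{y/T/Hi/M} → row (0,1) (0,1) (4,2) (4,2) (-2,5) (-2,5)
{y/H/Mid/L, y/H/Mid/M, y/H/Hi/L, y/H/Hi/M} → row (0,1) (0,1) (-2,5) (-2,5) (-2,5) (-2,5)
{z/T/Mid/L, z/T/Mid/M} → row (2,-4) (2,-4) (-4,-1) (2,-2) (-2,5) (-2,5)
{z/T/Hi/L} → row (2,-4) (2,-4) (3,3) (3,3) (-2,5) (-2,5)
{z/T/Hi/M} → row (2,-4) (2,-4) (4,2) (4,2) (-2,5) (-2,5)
{z/H/Mid/L, z/H/Mid/M, z/H/Hi/L, z/H/Hi/M} → row (2,-4) (2,-4) (-2,5) (-2,5) (-2,5) (-2,5)
{x/T/Mid/L, x/T/Mid/M} → row (-2,0) (-2,0) (-4,-1) (2,-2) (-2,5) (-2,5)
{x/T/Hi/L} → row (-2,0) (-2,0) (3,3) (3,3) (-2,5) (-2,5)
{x/T/Hi/M} → row (-2,0) (-2,0) (4,2) (4,2) (-2,5) (-2,5)
{x/H/Mid/L, x/H/Mid/M, x/H/Hi/L, x/H/Hi/M} → row (-2,0) (-2,0) (-2,5) (-2,5) (-2,5) (-2,5)
That's 12 distinct rows out of 24 strategies.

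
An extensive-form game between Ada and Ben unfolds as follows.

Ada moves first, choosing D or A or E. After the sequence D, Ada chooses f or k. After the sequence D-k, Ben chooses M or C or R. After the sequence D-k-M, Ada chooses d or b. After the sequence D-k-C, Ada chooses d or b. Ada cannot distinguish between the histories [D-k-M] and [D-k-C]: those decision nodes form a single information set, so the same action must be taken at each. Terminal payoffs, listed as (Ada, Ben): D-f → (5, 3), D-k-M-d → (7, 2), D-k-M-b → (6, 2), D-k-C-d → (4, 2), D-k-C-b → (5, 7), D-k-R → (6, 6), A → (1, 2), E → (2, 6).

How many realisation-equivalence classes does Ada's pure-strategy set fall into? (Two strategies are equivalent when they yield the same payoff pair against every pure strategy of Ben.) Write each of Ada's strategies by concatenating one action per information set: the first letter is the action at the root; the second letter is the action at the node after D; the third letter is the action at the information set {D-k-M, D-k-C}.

Ada has 12 pure strategies: Dfd, Dfb, Dkd, Dkb, Afd, Afb, Akd, Akb, Efd, Efb, Ekd, Ekb. Columns: M, C, R.
{Dfd, Dfb} → row (5,3) (5,3) (5,3)
{Dkd} → row (7,2) (4,2) (6,6)
{Dkb} → row (6,2) (5,7) (6,6)
{Afd, Afb, Akd, Akb} → row (1,2) (1,2) (1,2)
{Efd, Efb, Ekd, Ekb} → row (2,6) (2,6) (2,6)
That's 5 distinct rows out of 12 strategies.

5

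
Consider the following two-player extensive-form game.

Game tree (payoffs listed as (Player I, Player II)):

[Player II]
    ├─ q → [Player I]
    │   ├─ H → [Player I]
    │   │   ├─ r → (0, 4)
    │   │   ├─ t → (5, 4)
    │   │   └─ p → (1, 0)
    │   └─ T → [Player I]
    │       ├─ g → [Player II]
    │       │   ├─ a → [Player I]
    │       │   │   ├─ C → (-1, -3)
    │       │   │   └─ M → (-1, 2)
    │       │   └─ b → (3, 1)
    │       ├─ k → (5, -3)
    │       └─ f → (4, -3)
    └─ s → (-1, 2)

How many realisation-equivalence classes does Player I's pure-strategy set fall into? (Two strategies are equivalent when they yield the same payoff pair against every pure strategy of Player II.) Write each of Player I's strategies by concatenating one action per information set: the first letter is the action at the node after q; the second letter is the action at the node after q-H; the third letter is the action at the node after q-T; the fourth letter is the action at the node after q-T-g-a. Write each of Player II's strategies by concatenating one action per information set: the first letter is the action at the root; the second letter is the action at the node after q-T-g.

7

Player I has 36 pure strategies: HrgC, HrgM, HrkC, HrkM, HrfC, HrfM, HtgC, HtgM, HtkC, HtkM, HtfC, HtfM, HpgC, HpgM, HpkC, HpkM, HpfC, HpfM, TrgC, TrgM, TrkC, TrkM, TrfC, TrfM, TtgC, TtgM, TtkC, TtkM, TtfC, TtfM, TpgC, TpgM, TpkC, TpkM, TpfC, TpfM. Columns: qa, qb, sa, sb.
{HrgC, HrgM, HrkC, HrkM, HrfC, HrfM} → row (0,4) (0,4) (-1,2) (-1,2)
{HtgC, HtgM, HtkC, HtkM, HtfC, HtfM} → row (5,4) (5,4) (-1,2) (-1,2)
{HpgC, HpgM, HpkC, HpkM, HpfC, HpfM} → row (1,0) (1,0) (-1,2) (-1,2)
{TrgC, TtgC, TpgC} → row (-1,-3) (3,1) (-1,2) (-1,2)
{TrgM, TtgM, TpgM} → row (-1,2) (3,1) (-1,2) (-1,2)
{TrkC, TrkM, TtkC, TtkM, TpkC, TpkM} → row (5,-3) (5,-3) (-1,2) (-1,2)
{TrfC, TrfM, TtfC, TtfM, TpfC, TpfM} → row (4,-3) (4,-3) (-1,2) (-1,2)
That's 7 distinct rows out of 36 strategies.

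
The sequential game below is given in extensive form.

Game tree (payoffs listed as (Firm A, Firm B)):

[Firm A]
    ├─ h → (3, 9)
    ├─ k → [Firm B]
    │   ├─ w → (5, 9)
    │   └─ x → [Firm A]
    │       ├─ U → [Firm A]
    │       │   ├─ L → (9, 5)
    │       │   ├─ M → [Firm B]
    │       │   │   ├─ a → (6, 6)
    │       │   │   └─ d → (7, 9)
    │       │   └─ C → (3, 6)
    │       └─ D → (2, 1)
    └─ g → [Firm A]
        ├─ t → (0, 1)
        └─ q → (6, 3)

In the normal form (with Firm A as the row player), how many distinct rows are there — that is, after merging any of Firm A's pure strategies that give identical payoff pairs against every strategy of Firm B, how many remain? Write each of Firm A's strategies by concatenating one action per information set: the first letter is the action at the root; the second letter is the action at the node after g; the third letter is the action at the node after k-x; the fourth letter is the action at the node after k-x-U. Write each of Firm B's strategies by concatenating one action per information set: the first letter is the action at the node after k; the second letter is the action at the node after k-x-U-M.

Firm A has 36 pure strategies: htUL, htUM, htUC, htDL, htDM, htDC, hqUL, hqUM, hqUC, hqDL, hqDM, hqDC, ktUL, ktUM, ktUC, ktDL, ktDM, ktDC, kqUL, kqUM, kqUC, kqDL, kqDM, kqDC, gtUL, gtUM, gtUC, gtDL, gtDM, gtDC, gqUL, gqUM, gqUC, gqDL, gqDM, gqDC. Columns: wa, wd, xa, xd.
{htUL, htUM, htUC, htDL, htDM, htDC, hqUL, hqUM, hqUC, hqDL, hqDM, hqDC} → row (3,9) (3,9) (3,9) (3,9)
{ktUL, kqUL} → row (5,9) (5,9) (9,5) (9,5)
{ktUM, kqUM} → row (5,9) (5,9) (6,6) (7,9)
{ktUC, kqUC} → row (5,9) (5,9) (3,6) (3,6)
{ktDL, ktDM, ktDC, kqDL, kqDM, kqDC} → row (5,9) (5,9) (2,1) (2,1)
{gtUL, gtUM, gtUC, gtDL, gtDM, gtDC} → row (0,1) (0,1) (0,1) (0,1)
{gqUL, gqUM, gqUC, gqDL, gqDM, gqDC} → row (6,3) (6,3) (6,3) (6,3)
That's 7 distinct rows out of 36 strategies.

7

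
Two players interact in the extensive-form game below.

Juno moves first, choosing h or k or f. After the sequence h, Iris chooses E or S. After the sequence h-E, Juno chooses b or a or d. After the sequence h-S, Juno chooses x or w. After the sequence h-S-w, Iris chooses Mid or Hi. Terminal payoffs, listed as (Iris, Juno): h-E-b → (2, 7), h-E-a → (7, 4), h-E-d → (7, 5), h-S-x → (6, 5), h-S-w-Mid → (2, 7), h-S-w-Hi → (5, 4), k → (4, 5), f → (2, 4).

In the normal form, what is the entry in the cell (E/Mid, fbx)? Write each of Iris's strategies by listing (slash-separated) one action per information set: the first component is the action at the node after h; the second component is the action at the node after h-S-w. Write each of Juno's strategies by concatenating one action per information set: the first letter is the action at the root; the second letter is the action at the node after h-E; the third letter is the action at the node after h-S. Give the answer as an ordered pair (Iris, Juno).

Trace the play path from the root:
  Juno plays f
→ terminal payoff (2, 4).
(Iris's choice at the node after h is never reached on this path, so it doesn't affect the outcome.)

(2, 4)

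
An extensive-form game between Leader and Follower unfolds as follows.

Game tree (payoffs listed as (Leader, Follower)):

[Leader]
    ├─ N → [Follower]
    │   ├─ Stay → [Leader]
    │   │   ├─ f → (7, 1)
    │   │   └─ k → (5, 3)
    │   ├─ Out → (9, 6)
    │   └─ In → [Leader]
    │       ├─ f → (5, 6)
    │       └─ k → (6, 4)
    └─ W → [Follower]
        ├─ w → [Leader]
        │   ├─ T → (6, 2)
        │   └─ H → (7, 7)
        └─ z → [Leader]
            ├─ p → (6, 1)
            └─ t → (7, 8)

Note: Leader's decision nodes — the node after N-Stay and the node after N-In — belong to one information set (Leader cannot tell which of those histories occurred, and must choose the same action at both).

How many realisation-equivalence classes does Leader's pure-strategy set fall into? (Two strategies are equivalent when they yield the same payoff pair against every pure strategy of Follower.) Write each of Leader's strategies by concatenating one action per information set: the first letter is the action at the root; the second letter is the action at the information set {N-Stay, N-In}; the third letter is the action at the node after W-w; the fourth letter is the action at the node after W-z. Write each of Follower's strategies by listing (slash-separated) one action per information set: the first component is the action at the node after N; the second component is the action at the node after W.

Leader has 16 pure strategies: NfTp, NfTt, NfHp, NfHt, NkTp, NkTt, NkHp, NkHt, WfTp, WfTt, WfHp, WfHt, WkTp, WkTt, WkHp, WkHt. Columns: Stay/w, Stay/z, Out/w, Out/z, In/w, In/z.
{NfTp, NfTt, NfHp, NfHt} → row (7,1) (7,1) (9,6) (9,6) (5,6) (5,6)
{NkTp, NkTt, NkHp, NkHt} → row (5,3) (5,3) (9,6) (9,6) (6,4) (6,4)
{WfTp, WkTp} → row (6,2) (6,1) (6,2) (6,1) (6,2) (6,1)
{WfTt, WkTt} → row (6,2) (7,8) (6,2) (7,8) (6,2) (7,8)
{WfHp, WkHp} → row (7,7) (6,1) (7,7) (6,1) (7,7) (6,1)
{WfHt, WkHt} → row (7,7) (7,8) (7,7) (7,8) (7,7) (7,8)
That's 6 distinct rows out of 16 strategies.

6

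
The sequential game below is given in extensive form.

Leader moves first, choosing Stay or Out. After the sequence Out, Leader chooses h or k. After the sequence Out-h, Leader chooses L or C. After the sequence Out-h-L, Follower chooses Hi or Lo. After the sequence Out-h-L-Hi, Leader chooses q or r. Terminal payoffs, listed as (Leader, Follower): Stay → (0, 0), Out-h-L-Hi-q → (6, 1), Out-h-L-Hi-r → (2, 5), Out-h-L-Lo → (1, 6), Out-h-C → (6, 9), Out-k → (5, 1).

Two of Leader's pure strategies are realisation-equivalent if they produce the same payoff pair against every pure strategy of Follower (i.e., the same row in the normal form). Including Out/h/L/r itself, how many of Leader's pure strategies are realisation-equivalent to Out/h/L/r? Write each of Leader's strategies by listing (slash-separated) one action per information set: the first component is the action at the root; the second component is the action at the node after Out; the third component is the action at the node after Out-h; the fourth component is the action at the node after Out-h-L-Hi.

1

Row for Out/h/L/r (columns Hi, Lo): (2,5) (1,6).
Every one of Leader's information sets is on the play path for some reply by Follower when Leader follows Out/h/L/r.
Changing the action at any of them therefore changes at least one column, so only Out/h/L/r itself gives this row.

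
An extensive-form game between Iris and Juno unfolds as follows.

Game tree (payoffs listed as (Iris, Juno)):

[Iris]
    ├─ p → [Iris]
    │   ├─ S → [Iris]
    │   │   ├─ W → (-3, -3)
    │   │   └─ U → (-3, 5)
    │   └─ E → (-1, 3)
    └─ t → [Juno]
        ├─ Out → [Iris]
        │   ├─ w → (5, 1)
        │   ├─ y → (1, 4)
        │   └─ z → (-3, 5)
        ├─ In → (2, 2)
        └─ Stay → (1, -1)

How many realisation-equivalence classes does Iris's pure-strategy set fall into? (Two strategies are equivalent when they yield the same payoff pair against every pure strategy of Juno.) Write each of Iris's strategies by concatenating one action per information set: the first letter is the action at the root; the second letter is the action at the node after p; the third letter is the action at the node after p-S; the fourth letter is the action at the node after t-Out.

Iris has 24 pure strategies: pSWw, pSWy, pSWz, pSUw, pSUy, pSUz, pEWw, pEWy, pEWz, pEUw, pEUy, pEUz, tSWw, tSWy, tSWz, tSUw, tSUy, tSUz, tEWw, tEWy, tEWz, tEUw, tEUy, tEUz. Columns: Out, In, Stay.
{pSWw, pSWy, pSWz} → row (-3,-3) (-3,-3) (-3,-3)
{pSUw, pSUy, pSUz} → row (-3,5) (-3,5) (-3,5)
{pEWw, pEWy, pEWz, pEUw, pEUy, pEUz} → row (-1,3) (-1,3) (-1,3)
{tSWw, tSUw, tEWw, tEUw} → row (5,1) (2,2) (1,-1)
{tSWy, tSUy, tEWy, tEUy} → row (1,4) (2,2) (1,-1)
{tSWz, tSUz, tEWz, tEUz} → row (-3,5) (2,2) (1,-1)
That's 6 distinct rows out of 24 strategies.

6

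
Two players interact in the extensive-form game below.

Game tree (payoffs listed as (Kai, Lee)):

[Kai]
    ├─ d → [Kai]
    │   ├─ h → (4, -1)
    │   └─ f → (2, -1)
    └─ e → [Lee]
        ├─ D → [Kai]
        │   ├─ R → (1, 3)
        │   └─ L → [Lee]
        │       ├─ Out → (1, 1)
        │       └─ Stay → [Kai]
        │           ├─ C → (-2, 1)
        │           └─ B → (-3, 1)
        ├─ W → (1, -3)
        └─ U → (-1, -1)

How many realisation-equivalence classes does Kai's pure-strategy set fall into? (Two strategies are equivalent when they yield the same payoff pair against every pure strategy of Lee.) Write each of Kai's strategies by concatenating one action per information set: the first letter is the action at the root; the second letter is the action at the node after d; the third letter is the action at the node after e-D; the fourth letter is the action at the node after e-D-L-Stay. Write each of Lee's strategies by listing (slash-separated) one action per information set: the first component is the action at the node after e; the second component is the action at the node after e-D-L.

5

Kai has 16 pure strategies: dhRC, dhRB, dhLC, dhLB, dfRC, dfRB, dfLC, dfLB, ehRC, ehRB, ehLC, ehLB, efRC, efRB, efLC, efLB. Columns: D/Out, D/Stay, W/Out, W/Stay, U/Out, U/Stay.
{dhRC, dhRB, dhLC, dhLB} → row (4,-1) (4,-1) (4,-1) (4,-1) (4,-1) (4,-1)
{dfRC, dfRB, dfLC, dfLB} → row (2,-1) (2,-1) (2,-1) (2,-1) (2,-1) (2,-1)
{ehRC, ehRB, efRC, efRB} → row (1,3) (1,3) (1,-3) (1,-3) (-1,-1) (-1,-1)
{ehLC, efLC} → row (1,1) (-2,1) (1,-3) (1,-3) (-1,-1) (-1,-1)
{ehLB, efLB} → row (1,1) (-3,1) (1,-3) (1,-3) (-1,-1) (-1,-1)
That's 5 distinct rows out of 16 strategies.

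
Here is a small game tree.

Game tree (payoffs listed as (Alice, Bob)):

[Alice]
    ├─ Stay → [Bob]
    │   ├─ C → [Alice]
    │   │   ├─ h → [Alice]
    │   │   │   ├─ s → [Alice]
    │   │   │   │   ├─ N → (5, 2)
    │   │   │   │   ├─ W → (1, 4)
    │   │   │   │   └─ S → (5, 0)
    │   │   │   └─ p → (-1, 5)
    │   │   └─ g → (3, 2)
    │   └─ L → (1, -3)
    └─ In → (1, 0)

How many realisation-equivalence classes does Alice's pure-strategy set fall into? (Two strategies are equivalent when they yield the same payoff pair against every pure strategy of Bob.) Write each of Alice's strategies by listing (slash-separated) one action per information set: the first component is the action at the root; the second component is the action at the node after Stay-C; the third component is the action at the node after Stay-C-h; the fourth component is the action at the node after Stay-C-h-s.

Alice has 24 pure strategies: Stay/h/s/N, Stay/h/s/W, Stay/h/s/S, Stay/h/p/N, Stay/h/p/W, Stay/h/p/S, Stay/g/s/N, Stay/g/s/W, Stay/g/s/S, Stay/g/p/N, Stay/g/p/W, Stay/g/p/S, In/h/s/N, In/h/s/W, In/h/s/S, In/h/p/N, In/h/p/W, In/h/p/S, In/g/s/N, In/g/s/W, In/g/s/S, In/g/p/N, In/g/p/W, In/g/p/S. Columns: C, L.
{Stay/h/s/N} → row (5,2) (1,-3)
{Stay/h/s/W} → row (1,4) (1,-3)
{Stay/h/s/S} → row (5,0) (1,-3)
{Stay/h/p/N, Stay/h/p/W, Stay/h/p/S} → row (-1,5) (1,-3)
{Stay/g/s/N, Stay/g/s/W, Stay/g/s/S, Stay/g/p/N, Stay/g/p/W, Stay/g/p/S} → row (3,2) (1,-3)
{In/h/s/N, In/h/s/W, In/h/s/S, In/h/p/N, In/h/p/W, In/h/p/S, In/g/s/N, In/g/s/W, In/g/s/S, In/g/p/N, In/g/p/W, In/g/p/S} → row (1,0) (1,0)
That's 6 distinct rows out of 24 strategies.

6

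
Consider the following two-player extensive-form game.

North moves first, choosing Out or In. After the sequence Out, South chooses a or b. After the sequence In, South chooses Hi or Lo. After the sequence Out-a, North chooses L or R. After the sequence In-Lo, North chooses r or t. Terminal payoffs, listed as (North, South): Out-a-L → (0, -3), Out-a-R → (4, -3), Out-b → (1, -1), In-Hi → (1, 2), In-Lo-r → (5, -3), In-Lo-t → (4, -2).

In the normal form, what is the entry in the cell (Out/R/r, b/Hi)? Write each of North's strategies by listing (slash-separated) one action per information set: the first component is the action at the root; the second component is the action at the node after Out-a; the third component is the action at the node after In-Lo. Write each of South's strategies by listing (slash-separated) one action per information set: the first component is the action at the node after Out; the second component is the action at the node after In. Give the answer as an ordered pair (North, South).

Trace the play path from the root:
  North plays Out
  South plays b at [Out]
→ terminal payoff (1, -1).
(North's choice at the node after Out-a is never reached on this path, so it doesn't affect the outcome.)

(1, -1)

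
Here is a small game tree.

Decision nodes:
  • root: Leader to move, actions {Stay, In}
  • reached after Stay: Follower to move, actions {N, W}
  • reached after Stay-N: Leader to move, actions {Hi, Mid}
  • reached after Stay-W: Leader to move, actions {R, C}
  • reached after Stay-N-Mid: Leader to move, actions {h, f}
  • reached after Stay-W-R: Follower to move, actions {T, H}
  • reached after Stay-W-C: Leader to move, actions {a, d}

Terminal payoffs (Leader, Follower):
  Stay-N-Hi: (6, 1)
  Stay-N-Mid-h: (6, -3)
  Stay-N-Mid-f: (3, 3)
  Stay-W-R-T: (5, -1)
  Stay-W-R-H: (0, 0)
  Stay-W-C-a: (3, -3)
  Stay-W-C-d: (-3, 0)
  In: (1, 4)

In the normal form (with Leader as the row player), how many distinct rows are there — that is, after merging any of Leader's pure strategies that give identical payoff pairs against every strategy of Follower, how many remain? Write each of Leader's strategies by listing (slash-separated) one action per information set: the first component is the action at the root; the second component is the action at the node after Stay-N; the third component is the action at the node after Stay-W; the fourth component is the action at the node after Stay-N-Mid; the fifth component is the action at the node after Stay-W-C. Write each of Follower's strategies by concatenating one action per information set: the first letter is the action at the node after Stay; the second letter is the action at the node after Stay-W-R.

Leader has 32 pure strategies: Stay/Hi/R/h/a, Stay/Hi/R/h/d, Stay/Hi/R/f/a, Stay/Hi/R/f/d, Stay/Hi/C/h/a, Stay/Hi/C/h/d, Stay/Hi/C/f/a, Stay/Hi/C/f/d, Stay/Mid/R/h/a, Stay/Mid/R/h/d, Stay/Mid/R/f/a, Stay/Mid/R/f/d, Stay/Mid/C/h/a, Stay/Mid/C/h/d, Stay/Mid/C/f/a, Stay/Mid/C/f/d, In/Hi/R/h/a, In/Hi/R/h/d, In/Hi/R/f/a, In/Hi/R/f/d, In/Hi/C/h/a, In/Hi/C/h/d, In/Hi/C/f/a, In/Hi/C/f/d, In/Mid/R/h/a, In/Mid/R/h/d, In/Mid/R/f/a, In/Mid/R/f/d, In/Mid/C/h/a, In/Mid/C/h/d, In/Mid/C/f/a, In/Mid/C/f/d. Columns: NT, NH, WT, WH.
{Stay/Hi/R/h/a, Stay/Hi/R/h/d, Stay/Hi/R/f/a, Stay/Hi/R/f/d} → row (6,1) (6,1) (5,-1) (0,0)
{Stay/Hi/C/h/a, Stay/Hi/C/f/a} → row (6,1) (6,1) (3,-3) (3,-3)
{Stay/Hi/C/h/d, Stay/Hi/C/f/d} → row (6,1) (6,1) (-3,0) (-3,0)
{Stay/Mid/R/h/a, Stay/Mid/R/h/d} → row (6,-3) (6,-3) (5,-1) (0,0)
{Stay/Mid/R/f/a, Stay/Mid/R/f/d} → row (3,3) (3,3) (5,-1) (0,0)
{Stay/Mid/C/h/a} → row (6,-3) (6,-3) (3,-3) (3,-3)
{Stay/Mid/C/h/d} → row (6,-3) (6,-3) (-3,0) (-3,0)
{Stay/Mid/C/f/a} → row (3,3) (3,3) (3,-3) (3,-3)
{Stay/Mid/C/f/d} → row (3,3) (3,3) (-3,0) (-3,0)
{In/Hi/R/h/a, In/Hi/R/h/d, In/Hi/R/f/a, In/Hi/R/f/d, In/Hi/C/h/a, In/Hi/C/h/d, In/Hi/C/f/a, In/Hi/C/f/d, In/Mid/R/h/a, In/Mid/R/h/d, In/Mid/R/f/a, In/Mid/R/f/d, In/Mid/C/h/a, In/Mid/C/h/d, In/Mid/C/f/a, In/Mid/C/f/d} → row (1,4) (1,4) (1,4) (1,4)
That's 10 distinct rows out of 32 strategies.

10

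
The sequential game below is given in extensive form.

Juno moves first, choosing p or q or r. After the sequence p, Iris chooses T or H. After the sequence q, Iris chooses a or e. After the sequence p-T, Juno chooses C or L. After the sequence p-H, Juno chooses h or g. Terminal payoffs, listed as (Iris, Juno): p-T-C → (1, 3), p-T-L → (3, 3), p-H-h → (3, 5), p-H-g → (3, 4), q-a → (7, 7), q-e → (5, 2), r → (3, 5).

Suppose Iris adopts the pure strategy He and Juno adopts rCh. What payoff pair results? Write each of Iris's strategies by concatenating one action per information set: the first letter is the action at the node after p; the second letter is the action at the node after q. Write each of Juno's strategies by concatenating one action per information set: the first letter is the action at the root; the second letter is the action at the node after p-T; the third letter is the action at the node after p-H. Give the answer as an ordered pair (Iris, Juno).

(3, 5)

Trace the play path from the root:
  Juno plays r
→ terminal payoff (3, 5).
(Iris's choice at the node after p is never reached on this path, so it doesn't affect the outcome.)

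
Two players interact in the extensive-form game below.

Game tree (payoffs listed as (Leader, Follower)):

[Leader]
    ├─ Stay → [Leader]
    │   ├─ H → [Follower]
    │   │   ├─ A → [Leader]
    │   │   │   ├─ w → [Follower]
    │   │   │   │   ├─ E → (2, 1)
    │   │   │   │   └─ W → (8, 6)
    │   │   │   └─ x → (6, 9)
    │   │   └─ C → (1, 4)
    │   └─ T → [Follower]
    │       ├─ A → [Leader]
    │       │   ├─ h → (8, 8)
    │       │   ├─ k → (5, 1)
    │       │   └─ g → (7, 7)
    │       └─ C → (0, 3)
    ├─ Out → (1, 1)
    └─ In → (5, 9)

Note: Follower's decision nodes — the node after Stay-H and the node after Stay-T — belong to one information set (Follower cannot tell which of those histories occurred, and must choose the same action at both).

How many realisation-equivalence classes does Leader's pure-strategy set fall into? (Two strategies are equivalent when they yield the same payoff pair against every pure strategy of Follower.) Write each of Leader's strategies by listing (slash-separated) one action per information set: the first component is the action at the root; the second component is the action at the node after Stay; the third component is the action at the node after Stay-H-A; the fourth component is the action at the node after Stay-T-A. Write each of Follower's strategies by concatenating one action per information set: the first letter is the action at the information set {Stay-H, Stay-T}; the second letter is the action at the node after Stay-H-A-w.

7

Leader has 36 pure strategies: Stay/H/w/h, Stay/H/w/k, Stay/H/w/g, Stay/H/x/h, Stay/H/x/k, Stay/H/x/g, Stay/T/w/h, Stay/T/w/k, Stay/T/w/g, Stay/T/x/h, Stay/T/x/k, Stay/T/x/g, Out/H/w/h, Out/H/w/k, Out/H/w/g, Out/H/x/h, Out/H/x/k, Out/H/x/g, Out/T/w/h, Out/T/w/k, Out/T/w/g, Out/T/x/h, Out/T/x/k, Out/T/x/g, In/H/w/h, In/H/w/k, In/H/w/g, In/H/x/h, In/H/x/k, In/H/x/g, In/T/w/h, In/T/w/k, In/T/w/g, In/T/x/h, In/T/x/k, In/T/x/g. Columns: AE, AW, CE, CW.
{Stay/H/w/h, Stay/H/w/k, Stay/H/w/g} → row (2,1) (8,6) (1,4) (1,4)
{Stay/H/x/h, Stay/H/x/k, Stay/H/x/g} → row (6,9) (6,9) (1,4) (1,4)
{Stay/T/w/h, Stay/T/x/h} → row (8,8) (8,8) (0,3) (0,3)
{Stay/T/w/k, Stay/T/x/k} → row (5,1) (5,1) (0,3) (0,3)
{Stay/T/w/g, Stay/T/x/g} → row (7,7) (7,7) (0,3) (0,3)
{Out/H/w/h, Out/H/w/k, Out/H/w/g, Out/H/x/h, Out/H/x/k, Out/H/x/g, Out/T/w/h, Out/T/w/k, Out/T/w/g, Out/T/x/h, Out/T/x/k, Out/T/x/g} → row (1,1) (1,1) (1,1) (1,1)
{In/H/w/h, In/H/w/k, In/H/w/g, In/H/x/h, In/H/x/k, In/H/x/g, In/T/w/h, In/T/w/k, In/T/w/g, In/T/x/h, In/T/x/k, In/T/x/g} → row (5,9) (5,9) (5,9) (5,9)
That's 7 distinct rows out of 36 strategies.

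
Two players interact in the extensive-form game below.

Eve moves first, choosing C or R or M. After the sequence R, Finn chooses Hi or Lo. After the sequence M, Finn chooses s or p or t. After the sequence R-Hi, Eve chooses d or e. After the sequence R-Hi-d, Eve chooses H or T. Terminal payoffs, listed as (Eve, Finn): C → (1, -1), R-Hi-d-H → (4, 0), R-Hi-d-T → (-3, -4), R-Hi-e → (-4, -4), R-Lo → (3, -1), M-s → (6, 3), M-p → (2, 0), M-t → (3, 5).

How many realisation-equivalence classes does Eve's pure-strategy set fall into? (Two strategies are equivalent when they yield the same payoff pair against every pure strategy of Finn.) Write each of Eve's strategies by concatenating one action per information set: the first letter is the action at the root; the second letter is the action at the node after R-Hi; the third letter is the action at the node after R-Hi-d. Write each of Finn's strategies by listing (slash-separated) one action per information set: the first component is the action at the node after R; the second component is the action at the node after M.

5

Eve has 12 pure strategies: CdH, CdT, CeH, CeT, RdH, RdT, ReH, ReT, MdH, MdT, MeH, MeT. Columns: Hi/s, Hi/p, Hi/t, Lo/s, Lo/p, Lo/t.
{CdH, CdT, CeH, CeT} → row (1,-1) (1,-1) (1,-1) (1,-1) (1,-1) (1,-1)
{RdH} → row (4,0) (4,0) (4,0) (3,-1) (3,-1) (3,-1)
{RdT} → row (-3,-4) (-3,-4) (-3,-4) (3,-1) (3,-1) (3,-1)
{ReH, ReT} → row (-4,-4) (-4,-4) (-4,-4) (3,-1) (3,-1) (3,-1)
{MdH, MdT, MeH, MeT} → row (6,3) (2,0) (3,5) (6,3) (2,0) (3,5)
That's 5 distinct rows out of 12 strategies.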